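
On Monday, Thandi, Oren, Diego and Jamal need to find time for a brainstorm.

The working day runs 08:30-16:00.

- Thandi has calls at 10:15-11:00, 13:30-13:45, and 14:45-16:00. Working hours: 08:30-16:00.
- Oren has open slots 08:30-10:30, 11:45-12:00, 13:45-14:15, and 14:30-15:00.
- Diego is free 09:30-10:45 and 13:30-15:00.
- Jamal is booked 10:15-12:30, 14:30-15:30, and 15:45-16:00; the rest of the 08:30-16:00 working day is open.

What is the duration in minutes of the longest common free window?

45 minutes

Thandi free within 08:30–16:00: 08:30–10:15, 11:00–13:30, 13:45–14:45.
Jamal free within 08:30–16:00: 08:30–10:15, 12:30–14:30, 15:30–15:45.
Thandi ∩ Oren: 08:30–10:15, 11:45–12:00, 13:45–14:15, 14:30–14:45.
Thandi ∩ Oren ∩ Diego: 09:30–10:15, 13:45–14:15, 14:30–14:45.
Thandi ∩ Oren ∩ Diego ∩ Jamal: 09:30–10:15, 13:45–14:15.
Common window lengths: 45, 30 min; longest is 45.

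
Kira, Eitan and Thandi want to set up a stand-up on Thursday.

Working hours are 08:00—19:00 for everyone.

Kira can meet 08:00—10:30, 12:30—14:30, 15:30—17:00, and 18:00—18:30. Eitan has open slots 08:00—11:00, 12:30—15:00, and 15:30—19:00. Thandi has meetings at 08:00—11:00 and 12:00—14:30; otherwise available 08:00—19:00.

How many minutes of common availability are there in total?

120 minutes

Thandi free within 08:00–19:00: 11:00–12:00, 14:30–19:00.
Kira ∩ Eitan: 08:00–10:30, 12:30–14:30, 15:30–17:00, 18:00–18:30.
Kira ∩ Eitan ∩ Thandi: 15:30–17:00, 18:00–18:30.
Total common minutes: 90 + 30 = 120.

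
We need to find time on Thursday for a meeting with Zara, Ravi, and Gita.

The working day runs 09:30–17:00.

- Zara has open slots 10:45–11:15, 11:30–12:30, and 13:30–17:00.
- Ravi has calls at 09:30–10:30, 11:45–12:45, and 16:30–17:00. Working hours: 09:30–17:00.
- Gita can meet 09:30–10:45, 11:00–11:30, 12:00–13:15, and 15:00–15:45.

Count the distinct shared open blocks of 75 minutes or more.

Ravi free within 09:30–17:00: 10:30–11:45, 12:45–16:30.
Zara ∩ Ravi: 10:45–11:15, 11:30–11:45, 13:30–16:30.
Zara ∩ Ravi ∩ Gita: 11:00–11:15, 15:00–15:45.
Windows ≥ 75 min: (none).
That's 0 windows.

0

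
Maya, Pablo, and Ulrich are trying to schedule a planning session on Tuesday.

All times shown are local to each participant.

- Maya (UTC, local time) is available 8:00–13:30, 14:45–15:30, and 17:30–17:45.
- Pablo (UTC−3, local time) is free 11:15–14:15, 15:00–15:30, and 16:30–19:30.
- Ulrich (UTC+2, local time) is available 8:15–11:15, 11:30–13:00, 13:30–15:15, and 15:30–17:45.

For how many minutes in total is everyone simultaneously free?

Maya → UTC: 08:00–13:30, 14:45–15:30, 17:30–17:45.
Pablo → UTC: 14:15–17:15, 18:00–18:30, 19:30–22:30.
Ulrich → UTC: 06:15–09:15, 09:30–11:00, 11:30–13:15, 13:30–15:45.
Maya ∩ Pablo: 14:45–15:30.
Maya ∩ Pablo ∩ Ulrich: 14:45–15:30.
Total common minutes: 45.

45 minutes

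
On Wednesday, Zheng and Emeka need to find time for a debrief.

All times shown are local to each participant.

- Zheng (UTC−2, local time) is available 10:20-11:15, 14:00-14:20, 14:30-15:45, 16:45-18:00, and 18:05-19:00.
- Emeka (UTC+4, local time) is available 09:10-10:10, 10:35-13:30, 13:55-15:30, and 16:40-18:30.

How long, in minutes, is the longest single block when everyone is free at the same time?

Zheng → UTC: 12:20–13:15, 16:00–16:20, 16:30–17:45, 18:45–20:00, 20:05–21:00.
Emeka → UTC: 05:10–06:10, 06:35–09:30, 09:55–11:30, 12:40–14:30.
Zheng ∩ Emeka: 12:40–13:15.
Single common window of 35 minutes.

35 minutes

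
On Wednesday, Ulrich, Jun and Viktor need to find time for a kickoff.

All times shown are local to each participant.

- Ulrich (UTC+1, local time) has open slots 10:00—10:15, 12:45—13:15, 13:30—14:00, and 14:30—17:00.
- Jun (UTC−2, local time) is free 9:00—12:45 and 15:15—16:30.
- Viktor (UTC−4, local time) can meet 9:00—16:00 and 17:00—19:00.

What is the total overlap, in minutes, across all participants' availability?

75 minutes

Ulrich → UTC: 09:00–09:15, 11:45–12:15, 12:30–13:00, 13:30–16:00.
Jun → UTC: 11:00–14:45, 17:15–18:30.
Viktor → UTC: 13:00–20:00, 21:00–23:00.
Ulrich ∩ Jun: 11:45–12:15, 12:30–13:00, 13:30–14:45.
Ulrich ∩ Jun ∩ Viktor: 13:30–14:45.
Total common minutes: 75.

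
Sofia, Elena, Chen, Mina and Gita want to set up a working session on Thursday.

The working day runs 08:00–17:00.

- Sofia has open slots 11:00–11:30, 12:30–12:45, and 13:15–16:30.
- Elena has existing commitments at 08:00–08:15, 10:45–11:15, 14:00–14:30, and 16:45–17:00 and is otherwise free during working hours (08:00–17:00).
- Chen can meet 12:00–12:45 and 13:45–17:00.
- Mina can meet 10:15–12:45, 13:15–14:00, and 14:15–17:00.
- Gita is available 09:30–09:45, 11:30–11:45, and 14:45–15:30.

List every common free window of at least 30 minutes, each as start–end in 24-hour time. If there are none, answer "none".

Elena free within 08:00–17:00: 08:15–10:45, 11:15–14:00, 14:30–16:45.
Sofia ∩ Elena: 11:15–11:30, 12:30–12:45, 13:15–14:00, 14:30–16:30.
Sofia ∩ Elena ∩ Chen: 12:30–12:45, 13:45–14:00, 14:30–16:30.
Sofia ∩ Elena ∩ Chen ∩ Mina: 12:30–12:45, 13:45–14:00, 14:30–16:30.
Sofia ∩ Elena ∩ Chen ∩ Mina ∩ Gita: 14:45–15:30.
Windows ≥ 30 min: 14:45–15:30.

14:45–15:30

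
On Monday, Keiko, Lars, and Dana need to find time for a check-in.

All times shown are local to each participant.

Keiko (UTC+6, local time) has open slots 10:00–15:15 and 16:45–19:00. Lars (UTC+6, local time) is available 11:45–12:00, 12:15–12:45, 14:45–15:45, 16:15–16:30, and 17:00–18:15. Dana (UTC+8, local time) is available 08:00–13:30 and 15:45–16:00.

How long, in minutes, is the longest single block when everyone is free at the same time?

0 minutes

Keiko → UTC: 04:00–09:15, 10:45–13:00.
Lars → UTC: 05:45–06:00, 06:15–06:45, 08:45–09:45, 10:15–10:30, 11:00–12:15.
Dana → UTC: 00:00–05:30, 07:45–08:00.
Keiko ∩ Lars: 05:45–06:00, 06:15–06:45, 08:45–09:15, 11:00–12:15.
Keiko ∩ Lars ∩ Dana: (none).
No common window.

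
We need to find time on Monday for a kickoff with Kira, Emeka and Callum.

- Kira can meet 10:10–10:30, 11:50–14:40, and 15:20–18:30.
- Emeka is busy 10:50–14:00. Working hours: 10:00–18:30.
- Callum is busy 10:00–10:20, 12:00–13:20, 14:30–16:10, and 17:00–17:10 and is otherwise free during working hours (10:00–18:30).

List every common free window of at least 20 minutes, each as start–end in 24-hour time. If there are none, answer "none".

Emeka free within 10:00–18:30: 10:00–10:50, 14:00–18:30.
Callum free within 10:00–18:30: 10:20–12:00, 13:20–14:30, 16:10–17:00, 17:10–18:30.
Kira ∩ Emeka: 10:10–10:30, 14:00–14:40, 15:20–18:30.
Kira ∩ Emeka ∩ Callum: 10:20–10:30, 14:00–14:30, 16:10–17:00, 17:10–18:30.
Windows ≥ 20 min: 14:00–14:30, 16:10–17:00, 17:10–18:30.

14:00–14:30, 16:10–17:00, 17:10–18:30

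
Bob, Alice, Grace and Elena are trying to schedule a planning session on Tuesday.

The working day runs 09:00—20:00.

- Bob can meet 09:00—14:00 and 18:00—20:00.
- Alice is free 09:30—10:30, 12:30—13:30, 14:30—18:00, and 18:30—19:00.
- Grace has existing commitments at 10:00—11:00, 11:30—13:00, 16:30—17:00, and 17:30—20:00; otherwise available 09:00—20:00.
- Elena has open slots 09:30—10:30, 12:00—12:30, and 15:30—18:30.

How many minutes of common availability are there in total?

30 minutes

Grace free within 09:00–20:00: 09:00–10:00, 11:00–11:30, 13:00–16:30, 17:00–17:30.
Bob ∩ Alice: 09:30–10:30, 12:30–13:30, 18:30–19:00.
Bob ∩ Alice ∩ Grace: 09:30–10:00, 13:00–13:30.
Bob ∩ Alice ∩ Grace ∩ Elena: 09:30–10:00.
Total common minutes: 30.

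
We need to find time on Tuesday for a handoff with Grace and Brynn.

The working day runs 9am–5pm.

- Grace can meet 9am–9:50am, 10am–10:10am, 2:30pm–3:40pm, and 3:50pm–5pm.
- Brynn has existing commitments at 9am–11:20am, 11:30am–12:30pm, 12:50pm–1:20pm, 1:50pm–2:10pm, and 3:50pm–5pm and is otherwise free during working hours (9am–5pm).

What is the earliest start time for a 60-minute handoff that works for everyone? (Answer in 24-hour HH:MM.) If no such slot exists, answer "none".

Brynn free within 09:00–17:00: 11:20–11:30, 12:30–12:50, 13:20–13:50, 14:10–15:50.
Grace ∩ Brynn: 14:30–15:40.
Windows ≥ 60 min: 14:30–15:40.
Earliest such window starts at 14:30.

14:30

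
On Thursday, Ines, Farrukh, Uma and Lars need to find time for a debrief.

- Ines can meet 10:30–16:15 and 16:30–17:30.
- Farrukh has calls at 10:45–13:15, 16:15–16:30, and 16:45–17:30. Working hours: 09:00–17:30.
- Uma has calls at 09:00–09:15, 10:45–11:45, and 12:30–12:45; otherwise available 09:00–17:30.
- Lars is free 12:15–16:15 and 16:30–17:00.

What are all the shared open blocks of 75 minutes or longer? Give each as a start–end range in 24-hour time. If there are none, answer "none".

Farrukh free within 09:00–17:30: 09:00–10:45, 13:15–16:15, 16:30–16:45.
Uma free within 09:00–17:30: 09:15–10:45, 11:45–12:30, 12:45–17:30.
Ines ∩ Farrukh: 10:30–10:45, 13:15–16:15, 16:30–16:45.
Ines ∩ Farrukh ∩ Uma: 10:30–10:45, 13:15–16:15, 16:30–16:45.
Ines ∩ Farrukh ∩ Uma ∩ Lars: 13:15–16:15, 16:30–16:45.
Windows ≥ 75 min: 13:15–16:15.

13:15–16:15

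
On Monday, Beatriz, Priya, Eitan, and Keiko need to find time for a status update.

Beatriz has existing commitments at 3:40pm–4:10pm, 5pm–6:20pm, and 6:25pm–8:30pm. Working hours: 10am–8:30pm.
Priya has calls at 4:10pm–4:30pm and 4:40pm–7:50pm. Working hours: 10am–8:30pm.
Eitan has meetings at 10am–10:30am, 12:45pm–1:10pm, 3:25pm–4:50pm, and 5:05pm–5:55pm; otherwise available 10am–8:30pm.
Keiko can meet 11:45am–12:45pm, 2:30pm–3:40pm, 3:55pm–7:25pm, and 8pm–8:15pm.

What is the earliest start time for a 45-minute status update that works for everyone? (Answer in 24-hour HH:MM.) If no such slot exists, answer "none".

11:45

Beatriz free within 10:00–20:30: 10:00–15:40, 16:10–17:00, 18:20–18:25.
Priya free within 10:00–20:30: 10:00–16:10, 16:30–16:40, 19:50–20:30.
Eitan free within 10:00–20:30: 10:30–12:45, 13:10–15:25, 16:50–17:05, 17:55–20:30.
Beatriz ∩ Priya: 10:00–15:40, 16:30–16:40.
Beatriz ∩ Priya ∩ Eitan: 10:30–12:45, 13:10–15:25.
Beatriz ∩ Priya ∩ Eitan ∩ Keiko: 11:45–12:45, 14:30–15:25.
Windows ≥ 45 min: 11:45–12:45, 14:30–15:25.
Earliest such window starts at 11:45.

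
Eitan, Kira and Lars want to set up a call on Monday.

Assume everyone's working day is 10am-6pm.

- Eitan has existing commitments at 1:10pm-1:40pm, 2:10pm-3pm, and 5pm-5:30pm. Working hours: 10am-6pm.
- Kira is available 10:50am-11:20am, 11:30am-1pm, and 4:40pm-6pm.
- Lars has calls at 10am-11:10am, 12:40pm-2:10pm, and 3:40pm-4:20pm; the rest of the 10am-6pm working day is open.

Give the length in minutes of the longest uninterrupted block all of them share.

Eitan free within 10:00–18:00: 10:00–13:10, 13:40–14:10, 15:00–17:00, 17:30–18:00.
Lars free within 10:00–18:00: 11:10–12:40, 14:10–15:40, 16:20–18:00.
Eitan ∩ Kira: 10:50–11:20, 11:30–13:00, 16:40–17:00, 17:30–18:00.
Eitan ∩ Kira ∩ Lars: 11:10–11:20, 11:30–12:40, 16:40–17:00, 17:30–18:00.
Common window lengths: 10, 70, 20, 30 min; longest is 70.

70 minutes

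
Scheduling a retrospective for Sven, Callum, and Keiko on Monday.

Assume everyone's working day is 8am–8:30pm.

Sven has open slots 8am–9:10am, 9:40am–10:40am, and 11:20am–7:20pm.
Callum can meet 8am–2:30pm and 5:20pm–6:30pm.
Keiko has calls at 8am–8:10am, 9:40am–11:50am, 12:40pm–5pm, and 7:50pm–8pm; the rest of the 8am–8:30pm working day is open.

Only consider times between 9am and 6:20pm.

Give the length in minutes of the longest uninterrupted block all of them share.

60 minutes

Keiko free within 08:00–20:30: 08:10–09:40, 11:50–12:40, 17:00–19:50, 20:00–20:30.
Sven ∩ Callum: 08:00–09:10, 09:40–10:40, 11:20–14:30, 17:20–18:30.
Sven ∩ Callum ∩ Keiko: 08:10–09:10, 11:50–12:40, 17:20–18:30.
Restricted to 09:00–18:20: 09:00–09:10, 11:50–12:40, 17:20–18:20.
Common window lengths: 10, 50, 60 min; longest is 60.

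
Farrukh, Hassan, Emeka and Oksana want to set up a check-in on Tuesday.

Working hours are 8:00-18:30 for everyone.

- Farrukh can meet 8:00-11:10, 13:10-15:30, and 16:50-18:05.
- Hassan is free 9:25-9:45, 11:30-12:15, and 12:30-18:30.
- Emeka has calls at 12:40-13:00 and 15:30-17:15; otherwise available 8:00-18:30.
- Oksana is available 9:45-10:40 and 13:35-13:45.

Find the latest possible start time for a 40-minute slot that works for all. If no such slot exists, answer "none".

Emeka free within 08:00–18:30: 08:00–12:40, 13:00–15:30, 17:15–18:30.
Farrukh ∩ Hassan: 09:25–09:45, 13:10–15:30, 16:50–18:05.
Farrukh ∩ Hassan ∩ Emeka: 09:25–09:45, 13:10–15:30, 17:15–18:05.
Farrukh ∩ Hassan ∩ Emeka ∩ Oksana: 13:35–13:45.
Windows ≥ 40 min: (none).

none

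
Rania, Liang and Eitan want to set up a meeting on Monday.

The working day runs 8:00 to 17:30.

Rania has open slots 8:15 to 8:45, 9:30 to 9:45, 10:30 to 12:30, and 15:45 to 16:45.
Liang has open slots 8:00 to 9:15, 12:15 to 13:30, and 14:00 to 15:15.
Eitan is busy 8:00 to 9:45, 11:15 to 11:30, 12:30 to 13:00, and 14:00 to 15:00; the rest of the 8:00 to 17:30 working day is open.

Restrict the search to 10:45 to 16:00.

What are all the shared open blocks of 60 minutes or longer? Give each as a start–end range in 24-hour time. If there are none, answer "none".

none

Eitan free within 08:00–17:30: 09:45–11:15, 11:30–12:30, 13:00–14:00, 15:00–17:30.
Rania ∩ Liang: 08:15–08:45, 12:15–12:30.
Rania ∩ Liang ∩ Eitan: 12:15–12:30.
Restricted to 10:45–16:00: 12:15–12:30.
Windows ≥ 60 min: (none).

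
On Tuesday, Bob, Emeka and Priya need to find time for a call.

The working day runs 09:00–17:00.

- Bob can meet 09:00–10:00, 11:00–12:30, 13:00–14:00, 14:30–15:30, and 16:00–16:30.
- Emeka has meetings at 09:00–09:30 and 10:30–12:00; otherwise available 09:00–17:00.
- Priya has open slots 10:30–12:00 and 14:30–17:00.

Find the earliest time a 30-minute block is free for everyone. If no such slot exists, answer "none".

Emeka free within 09:00–17:00: 09:30–10:30, 12:00–17:00.
Bob ∩ Emeka: 09:30–10:00, 12:00–12:30, 13:00–14:00, 14:30–15:30, 16:00–16:30.
Bob ∩ Emeka ∩ Priya: 14:30–15:30, 16:00–16:30.
Windows ≥ 30 min: 14:30–15:30, 16:00–16:30.
Earliest such window starts at 14:30.

14:30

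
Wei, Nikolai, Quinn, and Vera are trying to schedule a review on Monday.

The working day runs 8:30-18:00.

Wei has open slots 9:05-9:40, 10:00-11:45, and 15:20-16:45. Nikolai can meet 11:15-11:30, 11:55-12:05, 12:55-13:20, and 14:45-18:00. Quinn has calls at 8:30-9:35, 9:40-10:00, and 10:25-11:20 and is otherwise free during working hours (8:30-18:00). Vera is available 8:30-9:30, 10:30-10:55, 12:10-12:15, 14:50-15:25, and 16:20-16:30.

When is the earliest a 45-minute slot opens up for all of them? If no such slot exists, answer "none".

Quinn free within 08:30–18:00: 09:35–09:40, 10:00–10:25, 11:20–18:00.
Wei ∩ Nikolai: 11:15–11:30, 15:20–16:45.
Wei ∩ Nikolai ∩ Quinn: 11:20–11:30, 15:20–16:45.
Wei ∩ Nikolai ∩ Quinn ∩ Vera: 15:20–15:25, 16:20–16:30.
Windows ≥ 45 min: (none).

none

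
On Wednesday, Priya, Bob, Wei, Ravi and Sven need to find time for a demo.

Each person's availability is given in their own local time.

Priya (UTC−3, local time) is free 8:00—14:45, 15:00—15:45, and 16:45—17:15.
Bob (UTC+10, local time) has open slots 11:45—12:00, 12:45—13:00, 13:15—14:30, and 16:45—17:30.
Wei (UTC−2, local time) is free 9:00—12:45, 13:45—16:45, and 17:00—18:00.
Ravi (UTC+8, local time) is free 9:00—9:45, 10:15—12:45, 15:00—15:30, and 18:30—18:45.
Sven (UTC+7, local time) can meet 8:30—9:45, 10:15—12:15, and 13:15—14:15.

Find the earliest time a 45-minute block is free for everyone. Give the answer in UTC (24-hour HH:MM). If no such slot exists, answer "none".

none

Priya → UTC: 11:00–17:45, 18:00–18:45, 19:45–20:15.
Bob → UTC: 01:45–02:00, 02:45–03:00, 03:15–04:30, 06:45–07:30.
Wei → UTC: 11:00–14:45, 15:45–18:45, 19:00–20:00.
Ravi → UTC: 01:00–01:45, 02:15–04:45, 07:00–07:30, 10:30–10:45.
Sven → UTC: 01:30–02:45, 03:15–05:15, 06:15–07:15.
Priya ∩ Bob: (none).
Priya ∩ Bob ∩ Wei: (none).
Priya ∩ Bob ∩ Wei ∩ Ravi: (none).
Priya ∩ Bob ∩ Wei ∩ Ravi ∩ Sven: (none).
Windows ≥ 45 min: (none).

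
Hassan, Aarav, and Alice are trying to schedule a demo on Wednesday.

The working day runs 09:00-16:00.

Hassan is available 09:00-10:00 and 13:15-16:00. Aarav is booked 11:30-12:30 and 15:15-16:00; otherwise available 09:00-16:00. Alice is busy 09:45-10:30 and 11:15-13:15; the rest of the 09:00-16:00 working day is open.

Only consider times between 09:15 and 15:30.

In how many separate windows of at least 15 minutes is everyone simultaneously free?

2

Aarav free within 09:00–16:00: 09:00–11:30, 12:30–15:15.
Alice free within 09:00–16:00: 09:00–09:45, 10:30–11:15, 13:15–16:00.
Hassan ∩ Aarav: 09:00–10:00, 13:15–15:15.
Hassan ∩ Aarav ∩ Alice: 09:00–09:45, 13:15–15:15.
Restricted to 09:15–15:30: 09:15–09:45, 13:15–15:15.
Windows ≥ 15 min: 09:15–09:45, 13:15–15:15.
That's 2 windows.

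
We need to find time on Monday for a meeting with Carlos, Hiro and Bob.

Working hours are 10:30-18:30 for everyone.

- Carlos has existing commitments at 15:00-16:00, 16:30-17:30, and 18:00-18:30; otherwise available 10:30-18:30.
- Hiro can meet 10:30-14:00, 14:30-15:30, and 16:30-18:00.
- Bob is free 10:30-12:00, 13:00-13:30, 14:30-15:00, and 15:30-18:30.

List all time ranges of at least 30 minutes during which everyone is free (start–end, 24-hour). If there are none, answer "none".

Carlos free within 10:30–18:30: 10:30–15:00, 16:00–16:30, 17:30–18:00.
Carlos ∩ Hiro: 10:30–14:00, 14:30–15:00, 17:30–18:00.
Carlos ∩ Hiro ∩ Bob: 10:30–12:00, 13:00–13:30, 14:30–15:00, 17:30–18:00.
Windows ≥ 30 min: 10:30–12:00, 13:00–13:30, 14:30–15:00, 17:30–18:00.

10:30–12:00, 13:00–13:30, 14:30–15:00, 17:30–18:00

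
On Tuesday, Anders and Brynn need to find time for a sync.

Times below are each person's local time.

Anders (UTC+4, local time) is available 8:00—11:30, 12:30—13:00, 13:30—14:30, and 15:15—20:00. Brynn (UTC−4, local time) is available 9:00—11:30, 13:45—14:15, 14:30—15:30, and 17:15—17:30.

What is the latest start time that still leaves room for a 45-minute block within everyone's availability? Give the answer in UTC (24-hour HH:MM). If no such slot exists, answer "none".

Anders → UTC: 04:00–07:30, 08:30–09:00, 09:30–10:30, 11:15–16:00.
Brynn → UTC: 13:00–15:30, 17:45–18:15, 18:30–19:30, 21:15–21:30.
Anders ∩ Brynn: 13:00–15:30.
Windows ≥ 45 min: 13:00–15:30.
Latest start in the last window 13:00–15:30 is 15:30 − 45 min = 14:45.

14:45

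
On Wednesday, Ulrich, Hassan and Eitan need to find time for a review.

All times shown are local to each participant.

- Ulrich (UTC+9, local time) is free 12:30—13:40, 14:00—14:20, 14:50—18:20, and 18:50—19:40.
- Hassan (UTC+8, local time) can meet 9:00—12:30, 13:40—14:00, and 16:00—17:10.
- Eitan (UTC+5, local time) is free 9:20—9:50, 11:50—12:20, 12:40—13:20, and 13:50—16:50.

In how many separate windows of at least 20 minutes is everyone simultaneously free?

2

Ulrich → UTC: 03:30–04:40, 05:00–05:20, 05:50–09:20, 09:50–10:40.
Hassan → UTC: 01:00–04:30, 05:40–06:00, 08:00–09:10.
Eitan → UTC: 04:20–04:50, 06:50–07:20, 07:40–08:20, 08:50–11:50.
Ulrich ∩ Hassan: 03:30–04:30, 05:50–06:00, 08:00–09:10.
Ulrich ∩ Hassan ∩ Eitan: 04:20–04:30, 08:00–08:20, 08:50–09:10.
Windows ≥ 20 min: 08:00–08:20, 08:50–09:10.
That's 2 windows.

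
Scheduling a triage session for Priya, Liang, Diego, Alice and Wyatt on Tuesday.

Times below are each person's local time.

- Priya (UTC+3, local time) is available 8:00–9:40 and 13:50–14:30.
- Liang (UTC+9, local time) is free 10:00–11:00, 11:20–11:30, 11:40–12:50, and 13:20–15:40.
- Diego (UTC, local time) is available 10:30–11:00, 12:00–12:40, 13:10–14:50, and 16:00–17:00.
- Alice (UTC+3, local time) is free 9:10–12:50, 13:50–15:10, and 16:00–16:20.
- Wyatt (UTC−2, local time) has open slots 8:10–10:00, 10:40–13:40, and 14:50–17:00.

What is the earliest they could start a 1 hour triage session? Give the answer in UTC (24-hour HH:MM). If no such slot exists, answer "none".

Priya → UTC: 05:00–06:40, 10:50–11:30.
Liang → UTC: 01:00–02:00, 02:20–02:30, 02:40–03:50, 04:20–06:40.
Diego → UTC: 10:30–11:00, 12:00–12:40, 13:10–14:50, 16:00–17:00.
Alice → UTC: 06:10–09:50, 10:50–12:10, 13:00–13:20.
Wyatt → UTC: 10:10–12:00, 12:40–15:40, 16:50–19:00.
Priya ∩ Liang: 05:00–06:40.
Priya ∩ Liang ∩ Diego: (none).
Priya ∩ Liang ∩ Diego ∩ Alice: (none).
Priya ∩ Liang ∩ Diego ∩ Alice ∩ Wyatt: (none).
Windows ≥ 60 min: (none).

none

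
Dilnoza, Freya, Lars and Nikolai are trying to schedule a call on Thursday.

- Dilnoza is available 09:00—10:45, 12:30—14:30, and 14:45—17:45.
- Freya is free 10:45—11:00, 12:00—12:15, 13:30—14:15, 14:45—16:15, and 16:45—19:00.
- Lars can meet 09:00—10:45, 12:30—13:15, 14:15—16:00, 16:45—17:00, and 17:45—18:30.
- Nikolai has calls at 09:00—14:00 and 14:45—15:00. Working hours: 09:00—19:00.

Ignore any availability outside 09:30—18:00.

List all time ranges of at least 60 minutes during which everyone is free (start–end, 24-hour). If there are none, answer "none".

Nikolai free within 09:00–19:00: 14:00–14:45, 15:00–19:00.
Dilnoza ∩ Freya: 13:30–14:15, 14:45–16:15, 16:45–17:45.
Dilnoza ∩ Freya ∩ Lars: 14:45–16:00, 16:45–17:00.
Dilnoza ∩ Freya ∩ Lars ∩ Nikolai: 15:00–16:00, 16:45–17:00.
Restricted to 09:30–18:00: 15:00–16:00, 16:45–17:00.
Windows ≥ 60 min: 15:00–16:00.

15:00–16:00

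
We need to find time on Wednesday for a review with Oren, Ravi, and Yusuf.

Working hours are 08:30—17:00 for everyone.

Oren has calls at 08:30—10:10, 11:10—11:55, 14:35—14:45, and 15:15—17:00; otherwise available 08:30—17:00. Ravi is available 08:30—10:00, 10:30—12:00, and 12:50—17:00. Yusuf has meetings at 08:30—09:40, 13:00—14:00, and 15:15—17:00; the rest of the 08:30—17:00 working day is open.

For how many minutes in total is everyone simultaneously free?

Oren free within 08:30–17:00: 10:10–11:10, 11:55–14:35, 14:45–15:15.
Yusuf free within 08:30–17:00: 09:40–13:00, 14:00–15:15.
Oren ∩ Ravi: 10:30–11:10, 11:55–12:00, 12:50–14:35, 14:45–15:15.
Oren ∩ Ravi ∩ Yusuf: 10:30–11:10, 11:55–12:00, 12:50–13:00, 14:00–14:35, 14:45–15:15.
Total common minutes: 40 + 5 + 10 + 35 + 30 = 120.

120 minutes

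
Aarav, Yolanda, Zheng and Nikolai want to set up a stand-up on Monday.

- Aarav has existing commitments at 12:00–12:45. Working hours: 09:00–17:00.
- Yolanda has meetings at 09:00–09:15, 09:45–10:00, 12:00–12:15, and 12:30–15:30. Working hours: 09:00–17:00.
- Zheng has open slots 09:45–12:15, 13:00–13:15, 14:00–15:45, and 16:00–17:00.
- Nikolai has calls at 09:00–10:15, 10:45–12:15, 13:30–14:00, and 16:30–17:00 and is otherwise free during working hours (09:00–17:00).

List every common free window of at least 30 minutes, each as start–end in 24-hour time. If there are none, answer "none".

Aarav free within 09:00–17:00: 09:00–12:00, 12:45–17:00.
Yolanda free within 09:00–17:00: 09:15–09:45, 10:00–12:00, 12:15–12:30, 15:30–17:00.
Nikolai free within 09:00–17:00: 10:15–10:45, 12:15–13:30, 14:00–16:30.
Aarav ∩ Yolanda: 09:15–09:45, 10:00–12:00, 15:30–17:00.
Aarav ∩ Yolanda ∩ Zheng: 10:00–12:00, 15:30–15:45, 16:00–17:00.
Aarav ∩ Yolanda ∩ Zheng ∩ Nikolai: 10:15–10:45, 15:30–15:45, 16:00–16:30.
Windows ≥ 30 min: 10:15–10:45, 16:00–16:30.

10:15–10:45, 16:00–16:30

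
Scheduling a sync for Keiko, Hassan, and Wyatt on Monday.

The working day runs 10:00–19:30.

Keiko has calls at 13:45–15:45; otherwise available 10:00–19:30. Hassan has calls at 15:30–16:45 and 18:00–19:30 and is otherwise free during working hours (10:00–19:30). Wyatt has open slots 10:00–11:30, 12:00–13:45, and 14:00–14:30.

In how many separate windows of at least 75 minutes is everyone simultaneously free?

Keiko free within 10:00–19:30: 10:00–13:45, 15:45–19:30.
Hassan free within 10:00–19:30: 10:00–15:30, 16:45–18:00.
Keiko ∩ Hassan: 10:00–13:45, 16:45–18:00.
Keiko ∩ Hassan ∩ Wyatt: 10:00–11:30, 12:00–13:45.
Windows ≥ 75 min: 10:00–11:30, 12:00–13:45.
That's 2 windows.

2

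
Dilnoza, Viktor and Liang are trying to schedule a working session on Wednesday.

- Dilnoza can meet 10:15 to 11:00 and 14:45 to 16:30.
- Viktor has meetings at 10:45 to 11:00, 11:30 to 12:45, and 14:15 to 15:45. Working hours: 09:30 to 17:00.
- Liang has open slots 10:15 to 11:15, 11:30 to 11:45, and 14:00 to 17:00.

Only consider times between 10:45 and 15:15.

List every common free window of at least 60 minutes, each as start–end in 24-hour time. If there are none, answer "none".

none

Viktor free within 09:30–17:00: 09:30–10:45, 11:00–11:30, 12:45–14:15, 15:45–17:00.
Dilnoza ∩ Viktor: 10:15–10:45, 15:45–16:30.
Dilnoza ∩ Viktor ∩ Liang: 10:15–10:45, 15:45–16:30.
Restricted to 10:45–15:15: (none).
Windows ≥ 60 min: (none).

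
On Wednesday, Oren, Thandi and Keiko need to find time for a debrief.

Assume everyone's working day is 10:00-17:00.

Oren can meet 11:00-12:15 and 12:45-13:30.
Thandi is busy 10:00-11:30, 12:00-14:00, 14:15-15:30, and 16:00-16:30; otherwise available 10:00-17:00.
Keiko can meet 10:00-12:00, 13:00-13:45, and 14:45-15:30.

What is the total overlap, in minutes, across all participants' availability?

30 minutes

Thandi free within 10:00–17:00: 11:30–12:00, 14:00–14:15, 15:30–16:00, 16:30–17:00.
Oren ∩ Thandi: 11:30–12:00.
Oren ∩ Thandi ∩ Keiko: 11:30–12:00.
Total common minutes: 30.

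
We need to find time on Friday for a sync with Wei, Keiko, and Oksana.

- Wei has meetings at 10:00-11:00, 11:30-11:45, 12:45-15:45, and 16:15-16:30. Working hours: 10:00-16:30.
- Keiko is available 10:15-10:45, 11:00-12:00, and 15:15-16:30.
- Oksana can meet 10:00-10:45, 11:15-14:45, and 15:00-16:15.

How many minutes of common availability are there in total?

60 minutes

Wei free within 10:00–16:30: 11:00–11:30, 11:45–12:45, 15:45–16:15.
Wei ∩ Keiko: 11:00–11:30, 11:45–12:00, 15:45–16:15.
Wei ∩ Keiko ∩ Oksana: 11:15–11:30, 11:45–12:00, 15:45–16:15.
Total common minutes: 15 + 15 + 30 = 60.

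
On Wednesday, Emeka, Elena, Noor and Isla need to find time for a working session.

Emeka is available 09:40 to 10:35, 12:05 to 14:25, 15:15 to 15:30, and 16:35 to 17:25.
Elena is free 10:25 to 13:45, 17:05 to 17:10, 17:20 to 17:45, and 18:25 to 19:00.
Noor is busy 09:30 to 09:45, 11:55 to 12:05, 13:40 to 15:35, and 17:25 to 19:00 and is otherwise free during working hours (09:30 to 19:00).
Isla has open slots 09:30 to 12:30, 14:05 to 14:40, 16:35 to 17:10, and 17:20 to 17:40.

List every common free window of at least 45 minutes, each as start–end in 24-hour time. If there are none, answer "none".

none

Noor free within 09:30–19:00: 09:45–11:55, 12:05–13:40, 15:35–17:25.
Emeka ∩ Elena: 10:25–10:35, 12:05–13:45, 17:05–17:10, 17:20–17:25.
Emeka ∩ Elena ∩ Noor: 10:25–10:35, 12:05–13:40, 17:05–17:10, 17:20–17:25.
Emeka ∩ Elena ∩ Noor ∩ Isla: 10:25–10:35, 12:05–12:30, 17:05–17:10, 17:20–17:25.
Windows ≥ 45 min: (none).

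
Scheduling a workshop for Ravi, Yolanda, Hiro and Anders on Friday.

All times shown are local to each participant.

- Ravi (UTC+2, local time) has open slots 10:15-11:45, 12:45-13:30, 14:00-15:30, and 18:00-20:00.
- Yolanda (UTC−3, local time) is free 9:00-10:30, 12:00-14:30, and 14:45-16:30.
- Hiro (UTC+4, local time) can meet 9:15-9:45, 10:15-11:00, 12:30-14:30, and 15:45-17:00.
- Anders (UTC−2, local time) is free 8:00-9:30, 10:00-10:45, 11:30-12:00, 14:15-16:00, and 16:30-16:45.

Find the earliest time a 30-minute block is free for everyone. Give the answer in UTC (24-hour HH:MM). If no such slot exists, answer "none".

12:00

Ravi → UTC: 08:15–09:45, 10:45–11:30, 12:00–13:30, 16:00–18:00.
Yolanda → UTC: 12:00–13:30, 15:00–17:30, 17:45–19:30.
Hiro → UTC: 05:15–05:45, 06:15–07:00, 08:30–10:30, 11:45–13:00.
Anders → UTC: 10:00–11:30, 12:00–12:45, 13:30–14:00, 16:15–18:00, 18:30–18:45.
Ravi ∩ Yolanda: 12:00–13:30, 16:00–17:30, 17:45–18:00.
Ravi ∩ Yolanda ∩ Hiro: 12:00–13:00.
Ravi ∩ Yolanda ∩ Hiro ∩ Anders: 12:00–12:45.
Windows ≥ 30 min: 12:00–12:45.
Earliest such window starts at 12:00.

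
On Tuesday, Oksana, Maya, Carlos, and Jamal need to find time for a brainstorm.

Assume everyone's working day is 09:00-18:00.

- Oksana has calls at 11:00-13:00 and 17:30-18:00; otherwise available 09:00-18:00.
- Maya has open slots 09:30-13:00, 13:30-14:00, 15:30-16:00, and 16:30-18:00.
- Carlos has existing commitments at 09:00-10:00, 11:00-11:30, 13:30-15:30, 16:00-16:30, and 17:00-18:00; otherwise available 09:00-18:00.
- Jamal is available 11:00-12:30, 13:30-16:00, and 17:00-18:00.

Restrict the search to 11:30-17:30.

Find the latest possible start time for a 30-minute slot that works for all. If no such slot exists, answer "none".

15:30

Oksana free within 09:00–18:00: 09:00–11:00, 13:00–17:30.
Carlos free within 09:00–18:00: 10:00–11:00, 11:30–13:30, 15:30–16:00, 16:30–17:00.
Oksana ∩ Maya: 09:30–11:00, 13:30–14:00, 15:30–16:00, 16:30–17:30.
Oksana ∩ Maya ∩ Carlos: 10:00–11:00, 15:30–16:00, 16:30–17:00.
Oksana ∩ Maya ∩ Carlos ∩ Jamal: 15:30–16:00.
Restricted to 11:30–17:30: 15:30–16:00.
Windows ≥ 30 min: 15:30–16:00.
Latest start in the last window 15:30–16:00 is 16:00 − 30 min = 15:30.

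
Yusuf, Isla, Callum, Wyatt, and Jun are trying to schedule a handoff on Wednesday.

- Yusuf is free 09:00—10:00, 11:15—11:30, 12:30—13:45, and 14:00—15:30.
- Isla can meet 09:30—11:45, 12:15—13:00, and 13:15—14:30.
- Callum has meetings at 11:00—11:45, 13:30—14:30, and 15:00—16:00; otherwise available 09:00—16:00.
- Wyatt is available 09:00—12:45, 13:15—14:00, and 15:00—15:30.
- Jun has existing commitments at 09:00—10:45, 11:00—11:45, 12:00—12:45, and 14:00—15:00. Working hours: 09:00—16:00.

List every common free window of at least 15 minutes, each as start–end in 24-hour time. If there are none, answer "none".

Callum free within 09:00–16:00: 09:00–11:00, 11:45–13:30, 14:30–15:00.
Jun free within 09:00–16:00: 10:45–11:00, 11:45–12:00, 12:45–14:00, 15:00–16:00.
Yusuf ∩ Isla: 09:30–10:00, 11:15–11:30, 12:30–13:00, 13:15–13:45, 14:00–14:30.
Yusuf ∩ Isla ∩ Callum: 09:30–10:00, 12:30–13:00, 13:15–13:30.
Yusuf ∩ Isla ∩ Callum ∩ Wyatt: 09:30–10:00, 12:30–12:45, 13:15–13:30.
Yusuf ∩ Isla ∩ Callum ∩ Wyatt ∩ Jun: 13:15–13:30.
Windows ≥ 15 min: 13:15–13:30.

13:15–13:30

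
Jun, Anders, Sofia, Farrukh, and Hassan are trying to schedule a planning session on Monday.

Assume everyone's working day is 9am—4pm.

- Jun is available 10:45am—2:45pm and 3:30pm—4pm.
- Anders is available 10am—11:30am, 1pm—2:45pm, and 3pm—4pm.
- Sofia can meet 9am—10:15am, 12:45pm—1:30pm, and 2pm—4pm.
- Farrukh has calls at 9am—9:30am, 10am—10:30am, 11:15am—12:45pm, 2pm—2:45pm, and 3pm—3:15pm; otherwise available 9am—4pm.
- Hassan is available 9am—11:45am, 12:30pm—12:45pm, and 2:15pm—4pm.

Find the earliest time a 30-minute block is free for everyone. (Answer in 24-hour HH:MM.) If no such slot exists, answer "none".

15:30

Farrukh free within 09:00–16:00: 09:30–10:00, 10:30–11:15, 12:45–14:00, 14:45–15:00, 15:15–16:00.
Jun ∩ Anders: 10:45–11:30, 13:00–14:45, 15:30–16:00.
Jun ∩ Anders ∩ Sofia: 13:00–13:30, 14:00–14:45, 15:30–16:00.
Jun ∩ Anders ∩ Sofia ∩ Farrukh: 13:00–13:30, 15:30–16:00.
Jun ∩ Anders ∩ Sofia ∩ Farrukh ∩ Hassan: 15:30–16:00.
Windows ≥ 30 min: 15:30–16:00.
Earliest such window starts at 15:30.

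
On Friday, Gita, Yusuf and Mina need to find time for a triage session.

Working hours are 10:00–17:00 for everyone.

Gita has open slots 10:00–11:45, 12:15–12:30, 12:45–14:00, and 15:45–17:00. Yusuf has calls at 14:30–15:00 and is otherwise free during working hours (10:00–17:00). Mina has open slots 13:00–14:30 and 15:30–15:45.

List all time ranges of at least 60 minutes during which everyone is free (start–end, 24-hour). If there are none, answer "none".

Yusuf free within 10:00–17:00: 10:00–14:30, 15:00–17:00.
Gita ∩ Yusuf: 10:00–11:45, 12:15–12:30, 12:45–14:00, 15:45–17:00.
Gita ∩ Yusuf ∩ Mina: 13:00–14:00.
Windows ≥ 60 min: 13:00–14:00.

13:00–14:00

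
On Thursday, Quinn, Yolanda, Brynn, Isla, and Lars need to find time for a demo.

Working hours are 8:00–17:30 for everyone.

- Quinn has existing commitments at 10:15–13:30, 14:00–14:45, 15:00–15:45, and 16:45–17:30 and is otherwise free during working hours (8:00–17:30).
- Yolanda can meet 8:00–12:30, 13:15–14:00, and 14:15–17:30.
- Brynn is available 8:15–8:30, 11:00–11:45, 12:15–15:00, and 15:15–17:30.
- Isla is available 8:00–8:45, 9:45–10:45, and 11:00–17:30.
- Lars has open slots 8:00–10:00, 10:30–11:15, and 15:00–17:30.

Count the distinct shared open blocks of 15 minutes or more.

2

Quinn free within 08:00–17:30: 08:00–10:15, 13:30–14:00, 14:45–15:00, 15:45–16:45.
Quinn ∩ Yolanda: 08:00–10:15, 13:30–14:00, 14:45–15:00, 15:45–16:45.
Quinn ∩ Yolanda ∩ Brynn: 08:15–08:30, 13:30–14:00, 14:45–15:00, 15:45–16:45.
Quinn ∩ Yolanda ∩ Brynn ∩ Isla: 08:15–08:30, 13:30–14:00, 14:45–15:00, 15:45–16:45.
Quinn ∩ Yolanda ∩ Brynn ∩ Isla ∩ Lars: 08:15–08:30, 15:45–16:45.
Windows ≥ 15 min: 08:15–08:30, 15:45–16:45.
That's 2 windows.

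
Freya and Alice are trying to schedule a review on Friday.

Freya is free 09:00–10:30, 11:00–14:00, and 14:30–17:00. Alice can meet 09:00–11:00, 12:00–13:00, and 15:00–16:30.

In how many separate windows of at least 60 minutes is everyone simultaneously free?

Freya ∩ Alice: 09:00–10:30, 12:00–13:00, 15:00–16:30.
Windows ≥ 60 min: 09:00–10:30, 12:00–13:00, 15:00–16:30.
That's 3 windows.

3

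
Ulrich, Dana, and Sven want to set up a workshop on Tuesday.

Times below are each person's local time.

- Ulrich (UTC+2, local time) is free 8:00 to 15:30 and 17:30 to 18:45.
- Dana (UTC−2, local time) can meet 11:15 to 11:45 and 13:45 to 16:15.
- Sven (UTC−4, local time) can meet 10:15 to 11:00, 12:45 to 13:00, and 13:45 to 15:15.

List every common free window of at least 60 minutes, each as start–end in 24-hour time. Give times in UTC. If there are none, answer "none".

Ulrich → UTC: 06:00–13:30, 15:30–16:45.
Dana → UTC: 13:15–13:45, 15:45–18:15.
Sven → UTC: 14:15–15:00, 16:45–17:00, 17:45–19:15.
Ulrich ∩ Dana: 13:15–13:30, 15:45–16:45.
Ulrich ∩ Dana ∩ Sven: (none).
Windows ≥ 60 min: (none).

none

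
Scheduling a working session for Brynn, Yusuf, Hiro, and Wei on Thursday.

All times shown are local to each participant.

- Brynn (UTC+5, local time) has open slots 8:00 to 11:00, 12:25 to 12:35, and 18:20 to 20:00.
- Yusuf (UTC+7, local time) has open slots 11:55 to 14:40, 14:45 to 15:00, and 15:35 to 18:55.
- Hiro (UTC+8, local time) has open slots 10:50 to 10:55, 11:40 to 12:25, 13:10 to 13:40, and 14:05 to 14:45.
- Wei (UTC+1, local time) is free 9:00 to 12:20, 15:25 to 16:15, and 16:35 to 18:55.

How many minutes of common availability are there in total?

Brynn → UTC: 03:00–06:00, 07:25–07:35, 13:20–15:00.
Yusuf → UTC: 04:55–07:40, 07:45–08:00, 08:35–11:55.
Hiro → UTC: 02:50–02:55, 03:40–04:25, 05:10–05:40, 06:05–06:45.
Wei → UTC: 08:00–11:20, 14:25–15:15, 15:35–17:55.
Brynn ∩ Yusuf: 04:55–06:00, 07:25–07:35.
Brynn ∩ Yusuf ∩ Hiro: 05:10–05:40.
Brynn ∩ Yusuf ∩ Hiro ∩ Wei: (none).
Total common minutes: 0.

0 minutes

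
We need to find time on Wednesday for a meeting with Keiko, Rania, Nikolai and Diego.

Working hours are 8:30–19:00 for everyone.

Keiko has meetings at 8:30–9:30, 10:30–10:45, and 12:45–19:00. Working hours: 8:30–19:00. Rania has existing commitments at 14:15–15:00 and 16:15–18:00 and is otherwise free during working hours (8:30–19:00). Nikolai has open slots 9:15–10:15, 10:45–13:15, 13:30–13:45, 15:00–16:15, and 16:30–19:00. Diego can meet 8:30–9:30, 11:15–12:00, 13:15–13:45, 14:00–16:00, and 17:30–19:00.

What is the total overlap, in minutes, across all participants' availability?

45 minutes

Keiko free within 08:30–19:00: 09:30–10:30, 10:45–12:45.
Rania free within 08:30–19:00: 08:30–14:15, 15:00–16:15, 18:00–19:00.
Keiko ∩ Rania: 09:30–10:30, 10:45–12:45.
Keiko ∩ Rania ∩ Nikolai: 09:30–10:15, 10:45–12:45.
Keiko ∩ Rania ∩ Nikolai ∩ Diego: 11:15–12:00.
Total common minutes: 45.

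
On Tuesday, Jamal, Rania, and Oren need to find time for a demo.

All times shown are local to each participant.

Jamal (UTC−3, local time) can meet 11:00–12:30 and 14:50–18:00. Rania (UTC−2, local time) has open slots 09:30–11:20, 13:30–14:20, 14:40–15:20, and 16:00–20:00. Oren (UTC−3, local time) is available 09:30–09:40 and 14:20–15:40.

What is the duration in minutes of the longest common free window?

Jamal → UTC: 14:00–15:30, 17:50–21:00.
Rania → UTC: 11:30–13:20, 15:30–16:20, 16:40–17:20, 18:00–22:00.
Oren → UTC: 12:30–12:40, 17:20–18:40.
Jamal ∩ Rania: 18:00–21:00.
Jamal ∩ Rania ∩ Oren: 18:00–18:40.
Single common window of 40 minutes.

40 minutes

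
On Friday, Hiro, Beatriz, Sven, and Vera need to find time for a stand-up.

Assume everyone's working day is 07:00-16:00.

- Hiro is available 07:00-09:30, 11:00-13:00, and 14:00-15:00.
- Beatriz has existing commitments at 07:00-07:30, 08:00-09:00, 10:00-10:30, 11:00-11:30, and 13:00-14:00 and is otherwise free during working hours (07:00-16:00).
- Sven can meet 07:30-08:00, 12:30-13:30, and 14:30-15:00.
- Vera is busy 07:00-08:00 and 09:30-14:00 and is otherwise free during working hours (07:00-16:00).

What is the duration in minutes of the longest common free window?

Beatriz free within 07:00–16:00: 07:30–08:00, 09:00–10:00, 10:30–11:00, 11:30–13:00, 14:00–16:00.
Vera free within 07:00–16:00: 08:00–09:30, 14:00–16:00.
Hiro ∩ Beatriz: 07:30–08:00, 09:00–09:30, 11:30–13:00, 14:00–15:00.
Hiro ∩ Beatriz ∩ Sven: 07:30–08:00, 12:30–13:00, 14:30–15:00.
Hiro ∩ Beatriz ∩ Sven ∩ Vera: 14:30–15:00.
Single common window of 30 minutes.

30 minutes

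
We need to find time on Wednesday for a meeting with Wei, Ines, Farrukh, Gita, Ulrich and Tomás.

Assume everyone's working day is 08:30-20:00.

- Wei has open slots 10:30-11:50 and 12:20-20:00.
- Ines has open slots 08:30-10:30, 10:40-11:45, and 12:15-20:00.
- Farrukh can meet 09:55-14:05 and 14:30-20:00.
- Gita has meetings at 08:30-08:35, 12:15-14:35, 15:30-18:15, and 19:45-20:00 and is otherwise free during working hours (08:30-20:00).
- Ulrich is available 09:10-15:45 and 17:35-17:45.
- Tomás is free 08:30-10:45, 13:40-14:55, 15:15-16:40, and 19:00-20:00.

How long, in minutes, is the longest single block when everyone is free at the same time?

20 minutes

Gita free within 08:30–20:00: 08:35–12:15, 14:35–15:30, 18:15–19:45.
Wei ∩ Ines: 10:40–11:45, 12:20–20:00.
Wei ∩ Ines ∩ Farrukh: 10:40–11:45, 12:20–14:05, 14:30–20:00.
Wei ∩ Ines ∩ Farrukh ∩ Gita: 10:40–11:45, 14:35–15:30, 18:15–19:45.
Wei ∩ Ines ∩ Farrukh ∩ Gita ∩ Ulrich: 10:40–11:45, 14:35–15:30.
Wei ∩ Ines ∩ Farrukh ∩ Gita ∩ Ulrich ∩ Tomás: 10:40–10:45, 14:35–14:55, 15:15–15:30.
Common window lengths: 5, 20, 15 min; longest is 20.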